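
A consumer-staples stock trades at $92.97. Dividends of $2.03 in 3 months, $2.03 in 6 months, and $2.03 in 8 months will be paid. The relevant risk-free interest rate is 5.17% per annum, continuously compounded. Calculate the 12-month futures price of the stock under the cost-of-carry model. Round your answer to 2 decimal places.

$91.64

PV(dividends) I = 2.03·e^(−0.0517·3/12) + 2.03·e^(−0.0517·6/12) + 2.03·e^(−0.0517·8/12)
I = 2.0039 + 1.9782 + 1.9612 = 5.9433
F = (S − I)·e^(rT) = (92.97 − 5.9433) · e^(0.0517·12/12)
= 87.0267 · e^0.051700 = 87.0267 × 1.053060 = $91.64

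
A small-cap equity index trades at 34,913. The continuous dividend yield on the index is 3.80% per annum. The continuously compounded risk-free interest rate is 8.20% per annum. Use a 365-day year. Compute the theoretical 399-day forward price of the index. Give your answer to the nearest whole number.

36,633

F = S·e^((r − q)T) = 34913 · e^((0.0820 − 0.0380) × 399/365)
= 34913 · e^0.048099 = 34913 × 1.049275
F = 36,633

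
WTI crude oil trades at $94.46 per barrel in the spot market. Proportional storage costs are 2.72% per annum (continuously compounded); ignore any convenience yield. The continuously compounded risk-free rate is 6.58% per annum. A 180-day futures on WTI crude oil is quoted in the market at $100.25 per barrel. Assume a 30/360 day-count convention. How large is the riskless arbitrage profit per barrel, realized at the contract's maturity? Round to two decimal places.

Fair futures: F* = S·e^(carry·T), with carry = (r + u) = 0.0658 + 0.0272 = 0.0930
F* = 94.46 · e^(0.0930 × 180/360) = 94.46 · e^0.046500 = 94.46 × 1.047598 = $98.9561
Market $100.25 > fair $98.9561: forward overpriced → cash-and-carry (buy spot, short the forward).
At maturity, profit = |F_mkt − F*| = |100.25 − 98.9561| = $1.29 per barrel

$1.29 per barrel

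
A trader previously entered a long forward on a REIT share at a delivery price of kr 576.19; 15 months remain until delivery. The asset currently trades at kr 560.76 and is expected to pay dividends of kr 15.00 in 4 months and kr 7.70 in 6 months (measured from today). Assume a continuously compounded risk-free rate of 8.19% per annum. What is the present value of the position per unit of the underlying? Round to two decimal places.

PV(remaining dividends) I = 15.00·e^(−0.0819·4/12) + 7.70·e^(−0.0819·6/12) = 21.9871
Current forward F = (S − I)·e^(rT) = (560.76 − 21.9871)·e^(0.0819·15/12) = 538.7729 × 1.107799 = 596.8521
Value (long) = (F − K)·e^(−rT) = (596.8521 − 576.19) × 0.902691 = 18.6515
Value = kr 18.65

kr 18.65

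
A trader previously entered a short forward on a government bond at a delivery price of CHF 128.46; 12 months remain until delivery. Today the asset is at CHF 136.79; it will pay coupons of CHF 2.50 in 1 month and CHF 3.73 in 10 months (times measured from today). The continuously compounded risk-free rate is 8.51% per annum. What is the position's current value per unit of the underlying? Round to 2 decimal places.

PV(remaining coupons) I = 2.50·e^(−0.0851·1/12) + 3.73·e^(−0.0851·10/12) = 5.9570
Current forward F = (S − I)·e^(rT) = (136.79 − 5.9570)·e^(0.0851·12/12) = 130.8330 × 1.088826 = 142.4544
Value (long) = (F − K)·e^(−rT) = (142.4544 − 128.46) × 0.918420 = 12.8527
Short position value = −(long value) = -CHF 12.85

-CHF 12.85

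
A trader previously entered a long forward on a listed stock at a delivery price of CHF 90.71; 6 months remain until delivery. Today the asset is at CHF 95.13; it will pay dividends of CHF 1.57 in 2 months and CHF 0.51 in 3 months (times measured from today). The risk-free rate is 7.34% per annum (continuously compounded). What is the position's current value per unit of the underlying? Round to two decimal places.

PV(remaining dividends) I = 1.57·e^(−0.0734·2/12) + 0.51·e^(−0.0734·3/12) = 2.0516
Current forward F = (S − I)·e^(rT) = (95.13 − 2.0516)·e^(0.0734·6/12) = 93.0784 × 1.037382 = 96.5579
Value (long) = (F − K)·e^(−rT) = (96.5579 − 90.71) × 0.963965 = 5.6372
Value = CHF 5.64

CHF 5.64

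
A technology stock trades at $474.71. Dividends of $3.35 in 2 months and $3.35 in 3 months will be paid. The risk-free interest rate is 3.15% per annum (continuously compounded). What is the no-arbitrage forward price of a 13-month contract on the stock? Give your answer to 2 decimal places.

$484.30

PV(dividends) I = 3.35·e^(−0.0315·2/12) + 3.35·e^(−0.0315·3/12)
I = 3.3325 + 3.3237 = 6.6562
F = (S − I)·e^(rT) = (474.71 − 6.6562) · e^(0.0315·13/12)
= 468.0538 · e^0.034125 = 468.0538 × 1.034714 = $484.30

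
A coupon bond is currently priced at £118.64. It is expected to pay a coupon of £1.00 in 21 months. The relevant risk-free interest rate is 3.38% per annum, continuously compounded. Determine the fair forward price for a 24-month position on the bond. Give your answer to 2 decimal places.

£125.93

PV(coupons) I = 1.00·e^(−0.0338·21/12)
I = 0.9426
F = (S − I)·e^(rT) = (118.64 − 0.9426) · e^(0.0338·24/12)
= 117.6974 · e^0.067600 = 117.6974 × 1.069937 = £125.93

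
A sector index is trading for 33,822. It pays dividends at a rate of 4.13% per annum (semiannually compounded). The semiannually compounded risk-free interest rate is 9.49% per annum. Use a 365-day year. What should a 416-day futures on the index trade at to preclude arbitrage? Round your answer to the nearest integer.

F = S · (1+r/2)^(2T) / (1+q/2)^(2T)
= 33822 × 1.111458 / 1.047694 = 33822 × 1.060861
F = 35,880

35,880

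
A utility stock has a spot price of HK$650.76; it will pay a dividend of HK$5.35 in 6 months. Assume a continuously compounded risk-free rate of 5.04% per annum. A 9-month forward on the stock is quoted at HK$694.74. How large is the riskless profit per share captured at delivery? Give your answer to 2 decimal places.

PV(dividends) I = 5.35·e^(−0.0504·6/12) = 5.2169
Fair forward F* = (S − I)·e^(rT) = (650.76 − 5.2169)·e^0.037800 = 645.5431 × 1.038524 = 670.4120
Market HK$694.74 > fair 670.4120: forward overpriced → cash-and-carry (borrow at r, buy the stock and collect the dividends, short the forward).
Profit at T = |F_mkt − F*| = |694.74 − 670.4120| = HK$24.33 per share

HK$24.33 per share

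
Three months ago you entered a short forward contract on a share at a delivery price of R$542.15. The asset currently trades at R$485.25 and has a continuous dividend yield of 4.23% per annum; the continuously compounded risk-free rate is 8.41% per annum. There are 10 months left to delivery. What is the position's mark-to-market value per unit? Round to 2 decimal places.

R$37.01

Current fair forward for the remaining 10 months: F = S·e^((r − q)·T), (r − q) = 0.0841 − 0.0423 = 0.0418
F = 485.25 · e^(0.0418 × 10/12) = 485.25 × 1.035447 = 502.4507
Value of long forward = (F − K)·e^(−rT) = (502.4507 − 542.15) · e^(−0.0841·10/12)
= -39.6993 × 0.932316 = -37.01
Short position value = −(long value) = R$37.01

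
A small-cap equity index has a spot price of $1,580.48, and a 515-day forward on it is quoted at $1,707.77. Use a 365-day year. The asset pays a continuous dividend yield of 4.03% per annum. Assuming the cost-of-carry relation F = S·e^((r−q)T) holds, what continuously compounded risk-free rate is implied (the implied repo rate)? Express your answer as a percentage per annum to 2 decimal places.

9.52%

From F = S·e^((r−q)T): (r − q) = ln(F/S)/T
ln(1707.77/1580.48) = ln(1.080539) = 0.077460
(r − q) = 0.077460 / (515/365) = 0.054899
r = ln(F/S)/T + q = 0.054899 + 0.0403 = 0.095199
r = 9.52%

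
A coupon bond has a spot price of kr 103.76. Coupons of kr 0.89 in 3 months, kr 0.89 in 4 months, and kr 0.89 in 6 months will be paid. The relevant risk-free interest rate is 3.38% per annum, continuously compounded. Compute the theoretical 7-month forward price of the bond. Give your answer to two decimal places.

kr 103.14

PV(coupons) I = 0.89·e^(−0.0338·3/12) + 0.89·e^(−0.0338·4/12) + 0.89·e^(−0.0338·6/12)
I = 0.8825 + 0.8800 + 0.8751 = 2.6376
F = (S − I)·e^(rT) = (103.76 − 2.6376) · e^(0.0338·7/12)
= 101.1224 · e^0.019717 = 101.1224 × 1.019913 = kr 103.14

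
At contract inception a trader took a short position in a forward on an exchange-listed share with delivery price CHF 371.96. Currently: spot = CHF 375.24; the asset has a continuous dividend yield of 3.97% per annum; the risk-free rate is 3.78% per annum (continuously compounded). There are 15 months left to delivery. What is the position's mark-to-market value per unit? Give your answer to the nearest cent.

Current fair forward for the remaining 15 months: F = S·e^((r − q)·T), (r − q) = 0.0378 − 0.0397 = -0.0019
F = 375.24 · e^(-0.0019 × 15/12) = 375.24 × 0.997628 = 374.3499
Value of long forward = (F − K)·e^(−rT) = (374.3499 − 371.96) · e^(−0.0378·15/12)
= 2.3899 × 0.953849 = 2.28
Short position value = −(long value) = -CHF 2.28

-CHF 2.28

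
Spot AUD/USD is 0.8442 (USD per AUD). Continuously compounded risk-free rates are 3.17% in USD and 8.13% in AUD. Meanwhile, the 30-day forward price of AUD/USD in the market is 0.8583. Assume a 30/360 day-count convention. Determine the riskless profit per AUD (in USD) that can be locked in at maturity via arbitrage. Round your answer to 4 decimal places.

0.0176 per AUD (in USD)

Fair forward: F* = S·e^(carry·T), with carry = (r_USD − r_AUD) = 0.0317 − 0.0813 = -0.0496
F* = 0.8442 · e^(-0.0496 × 30/360) = 0.8442 · e^-0.004133 = 0.8442 × 0.995876 = 0.8407
Market 0.8583 > fair 0.8407: forward overpriced → cash-and-carry (buy spot, short the forward).
At maturity, profit = |F_mkt − F*| = |0.8583 − 0.8407| = 0.0176 per AUD (in USD)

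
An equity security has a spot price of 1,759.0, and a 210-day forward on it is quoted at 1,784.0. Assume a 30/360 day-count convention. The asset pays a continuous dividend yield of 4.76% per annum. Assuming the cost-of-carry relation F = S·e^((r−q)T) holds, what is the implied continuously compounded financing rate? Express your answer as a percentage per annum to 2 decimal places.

From F = S·e^((r−q)T): (r − q) = ln(F/S)/T
ln(1784.0/1759.0) = ln(1.014213) = 0.014113
(r − q) = 0.014113 / (210/360) = 0.024194
r = ln(F/S)/T + q = 0.024194 + 0.0476 = 0.071794
r = 7.18%

7.18%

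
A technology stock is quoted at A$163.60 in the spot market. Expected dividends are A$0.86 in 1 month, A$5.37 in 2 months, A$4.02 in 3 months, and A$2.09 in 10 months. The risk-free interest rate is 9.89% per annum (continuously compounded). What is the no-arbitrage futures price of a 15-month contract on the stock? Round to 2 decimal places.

A$171.57

PV(dividends) I = 0.86·e^(−0.0989·1/12) + 5.37·e^(−0.0989·2/12) + 4.02·e^(−0.0989·3/12) + 2.09·e^(−0.0989·10/12)
I = 0.8529 + 5.2822 + 3.9218 + 1.9247 = 11.9816
F = (S − I)·e^(rT) = (163.60 − 11.9816) · e^(0.0989·15/12)
= 151.6184 · e^0.123625 = 151.6184 × 1.131591 = A$171.57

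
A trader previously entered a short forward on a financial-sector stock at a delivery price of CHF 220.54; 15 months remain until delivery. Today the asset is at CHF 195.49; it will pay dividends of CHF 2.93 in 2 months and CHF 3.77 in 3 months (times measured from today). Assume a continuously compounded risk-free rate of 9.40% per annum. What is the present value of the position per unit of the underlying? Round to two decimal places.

CHF 7.17

PV(remaining dividends) I = 2.93·e^(−0.0940·2/12) + 3.77·e^(−0.0940·3/12) = 6.5669
Current forward F = (S − I)·e^(rT) = (195.49 − 6.5669)·e^(0.0940·15/12) = 188.9231 × 1.124682 = 212.4784
Value (long) = (F − K)·e^(−rT) = (212.4784 − 220.54) × 0.889141 = -7.1679
Short position value = −(long value) = CHF 7.17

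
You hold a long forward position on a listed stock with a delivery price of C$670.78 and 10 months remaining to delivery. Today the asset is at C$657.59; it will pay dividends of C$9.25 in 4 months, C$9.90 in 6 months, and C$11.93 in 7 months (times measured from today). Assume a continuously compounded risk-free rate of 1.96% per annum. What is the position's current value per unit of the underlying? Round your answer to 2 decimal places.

-C$33.11

PV(remaining dividends) I = 9.25·e^(−0.0196·4/12) + 9.90·e^(−0.0196·6/12) + 11.93·e^(−0.0196·7/12) = 30.7876
Current forward F = (S − I)·e^(rT) = (657.59 − 30.7876)·e^(0.0196·10/12) = 626.8024 × 1.016467 = 637.1240
Value (long) = (F − K)·e^(−rT) = (637.1240 − 670.78) × 0.983799 = -33.1107
Value = -C$33.11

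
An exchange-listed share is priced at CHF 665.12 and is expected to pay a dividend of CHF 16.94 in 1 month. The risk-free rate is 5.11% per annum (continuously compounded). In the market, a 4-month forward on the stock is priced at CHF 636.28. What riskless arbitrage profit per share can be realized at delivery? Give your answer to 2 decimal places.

PV(dividends) I = 16.94·e^(−0.0511·1/12) = 16.8680
Fair forward F* = (S − I)·e^(rT) = (665.12 − 16.8680)·e^0.017033 = 648.2520 × 1.017179 = 659.3883
Market CHF 636.28 < fair 659.3883: forward underpriced → reverse cash-and-carry (short the stock, invest proceeds at r, pay the dividends, go long the forward).
Profit at T = |F_mkt − F*| = |636.28 − 659.3883| = CHF 23.11 per share

CHF 23.11 per share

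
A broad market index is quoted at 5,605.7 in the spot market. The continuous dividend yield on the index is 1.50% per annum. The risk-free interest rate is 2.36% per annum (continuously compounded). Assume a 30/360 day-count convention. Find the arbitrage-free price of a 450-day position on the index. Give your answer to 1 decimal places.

F = S·e^((r − q)T) = 5605.7 · e^((0.0236 − 0.0150) × 450/360)
= 5605.7 · e^0.010750 = 5605.7 × 1.010808
F = 5,666.3

5,666.3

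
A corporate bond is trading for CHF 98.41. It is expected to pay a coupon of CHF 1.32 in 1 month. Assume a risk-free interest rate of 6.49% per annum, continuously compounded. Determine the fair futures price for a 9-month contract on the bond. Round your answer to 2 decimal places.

PV(coupons) I = 1.32·e^(−0.0649·1/12)
I = 1.3129
F = (S − I)·e^(rT) = (98.41 − 1.3129) · e^(0.0649·9/12)
= 97.0971 · e^0.048675 = 97.0971 × 1.049879 = CHF 101.94

CHF 101.94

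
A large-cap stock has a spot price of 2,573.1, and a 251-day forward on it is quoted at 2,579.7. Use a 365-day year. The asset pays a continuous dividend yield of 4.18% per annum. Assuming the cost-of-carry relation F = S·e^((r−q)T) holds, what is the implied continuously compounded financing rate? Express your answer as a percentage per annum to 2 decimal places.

4.55%

From F = S·e^((r−q)T): (r − q) = ln(F/S)/T
ln(2579.7/2573.1) = ln(1.002565) = 0.002562
(r − q) = 0.002562 / (251/365) = 0.003726
r = ln(F/S)/T + q = 0.003726 + 0.0418 = 0.045526
r = 4.55%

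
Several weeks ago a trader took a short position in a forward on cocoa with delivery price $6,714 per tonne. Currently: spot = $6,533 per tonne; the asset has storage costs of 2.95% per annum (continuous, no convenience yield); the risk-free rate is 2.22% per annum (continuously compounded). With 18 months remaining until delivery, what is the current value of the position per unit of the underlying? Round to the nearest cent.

Current fair forward for the remaining 18 months: F = S·e^((r + u)·T), (r + u) = 0.0222 + 0.0295 = 0.0517
F = 6533 · e^(0.0517 × 18/12) = 6533 × 1.08063626 = 7059.7967
Value of long forward = (F − K)·e^(−rT) = (7059.7967 − 6714) · e^(−0.0222·18/12)
= 345.7967 × 0.96724834 = 334.47
Short position value = −(long value) = -$334.47

-$334.47 per tonne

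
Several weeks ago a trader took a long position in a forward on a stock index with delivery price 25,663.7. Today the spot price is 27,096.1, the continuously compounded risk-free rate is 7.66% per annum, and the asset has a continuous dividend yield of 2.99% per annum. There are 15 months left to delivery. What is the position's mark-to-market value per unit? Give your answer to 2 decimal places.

2781.70

Current fair forward for the remaining 15 months: F = S·e^((r − q)·T), (r − q) = 0.0766 − 0.0299 = 0.0467
F = 27096.1 · e^(0.0467 × 15/12) = 27096.1 × 1.06011246 = 28724.9132
Value of long forward = (F − K)·e^(−rT) = (28724.9132 − 25663.7) · e^(−0.0766·15/12)
= 3061.2132 × 0.90869116 = 2781.70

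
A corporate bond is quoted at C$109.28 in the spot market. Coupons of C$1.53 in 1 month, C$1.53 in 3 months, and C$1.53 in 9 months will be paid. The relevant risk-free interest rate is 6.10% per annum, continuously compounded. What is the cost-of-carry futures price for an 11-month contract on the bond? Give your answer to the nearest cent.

C$110.82

PV(coupons) I = 1.53·e^(−0.0610·1/12) + 1.53·e^(−0.0610·3/12) + 1.53·e^(−0.0610·9/12)
I = 1.5222 + 1.5068 + 1.4616 = 4.4906
F = (S − I)·e^(rT) = (109.28 − 4.4906) · e^(0.0610·11/12)
= 104.7894 · e^0.055917 = 104.7894 × 1.057510 = C$110.82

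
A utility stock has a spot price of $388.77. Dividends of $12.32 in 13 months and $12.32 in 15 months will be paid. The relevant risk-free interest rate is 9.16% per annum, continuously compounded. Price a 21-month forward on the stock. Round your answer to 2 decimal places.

$430.37

PV(dividends) I = 12.32·e^(−0.0916·13/12) + 12.32·e^(−0.0916·15/12)
I = 11.1561 + 10.9871 = 22.1432
F = (S − I)·e^(rT) = (388.77 − 22.1432) · e^(0.0916·21/12)
= 366.6268 · e^0.160300 = 366.6268 × 1.173863 = $430.37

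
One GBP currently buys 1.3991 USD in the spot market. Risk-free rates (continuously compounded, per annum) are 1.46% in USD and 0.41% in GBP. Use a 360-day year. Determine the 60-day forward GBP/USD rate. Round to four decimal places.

1.4016

F = S·e^((r_USD − r_GBP)T) = 1.3991 · e^((0.0146 − 0.0041) × 60/360)
= 1.3991 · e^0.001750 = 1.3991 × 1.001752
F = 1.4016 USD per GBP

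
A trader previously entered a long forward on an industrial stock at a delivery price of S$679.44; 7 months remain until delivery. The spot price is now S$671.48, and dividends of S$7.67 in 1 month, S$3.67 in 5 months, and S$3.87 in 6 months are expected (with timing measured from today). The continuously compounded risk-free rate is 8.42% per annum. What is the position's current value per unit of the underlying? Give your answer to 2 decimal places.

PV(remaining dividends) I = 7.67·e^(−0.0842·1/12) + 3.67·e^(−0.0842·5/12) + 3.87·e^(−0.0842·6/12) = 14.8703
Current forward F = (S − I)·e^(rT) = (671.48 − 14.8703)·e^(0.0842·7/12) = 656.6097 × 1.050343 = 689.6654
Value (long) = (F − K)·e^(−rT) = (689.6654 − 679.44) × 0.952070 = 9.7353
Value = S$9.74

S$9.74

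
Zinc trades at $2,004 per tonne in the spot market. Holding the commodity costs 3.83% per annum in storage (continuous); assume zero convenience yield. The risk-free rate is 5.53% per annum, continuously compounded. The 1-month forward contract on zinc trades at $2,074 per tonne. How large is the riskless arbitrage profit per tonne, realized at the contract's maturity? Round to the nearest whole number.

Fair forward: F* = S·e^(carry·T), with carry = (r + u) = 0.0553 + 0.0383 = 0.0936
F* = 2004 · e^(0.0936 × 1/12) = 2004 · e^0.007800 = 2004 × 1.007830 = $2019.6913
Market $2074 > fair $2019.6913: forward overpriced → cash-and-carry (buy spot, short the forward).
At maturity, profit = |F_mkt − F*| = |2074 − 2019.6913| = $54 per tonne

$54 per tonne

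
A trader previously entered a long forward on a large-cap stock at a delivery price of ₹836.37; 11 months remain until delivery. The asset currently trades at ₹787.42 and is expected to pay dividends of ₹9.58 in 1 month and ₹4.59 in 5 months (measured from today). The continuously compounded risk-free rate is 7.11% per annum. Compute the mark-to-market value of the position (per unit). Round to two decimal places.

-₹10.16

PV(remaining dividends) I = 9.58·e^(−0.0711·1/12) + 4.59·e^(−0.0711·5/12) = 13.9794
Current forward F = (S − I)·e^(rT) = (787.42 − 13.9794)·e^(0.0711·11/12) = 773.4406 × 1.067346 = 825.5287
Value (long) = (F − K)·e^(−rT) = (825.5287 − 836.37) × 0.936903 = -10.1572
Value = -₹10.16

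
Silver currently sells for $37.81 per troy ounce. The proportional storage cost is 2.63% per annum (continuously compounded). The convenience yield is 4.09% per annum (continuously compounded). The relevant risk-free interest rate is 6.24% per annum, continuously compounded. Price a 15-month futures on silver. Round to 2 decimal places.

$40.14 per troy ounce

Net carry = r + u − y = 0.0624 + 0.0263 − 0.0409 = 0.0478
F = S·e^((r+u−y)T) = 37.81 · e^(0.0478 × 15/12) = 37.81 · e^0.059750
= 37.81 × 1.061571 = $40.14 per troy ounce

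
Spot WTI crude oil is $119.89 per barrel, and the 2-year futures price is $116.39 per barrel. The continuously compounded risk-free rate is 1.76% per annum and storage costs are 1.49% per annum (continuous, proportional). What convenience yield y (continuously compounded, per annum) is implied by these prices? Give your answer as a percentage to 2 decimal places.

4.73%

F = S·e^((r+u−y)T) ⇒ (r+u−y) = ln(F/S)/T
ln(116.39/119.89) = -0.029628; /T ⇒ -0.014814
y = r + u − ln(F/S)/T = 0.0176 + 0.0149 + 0.014814 = 0.047314
y = 4.73%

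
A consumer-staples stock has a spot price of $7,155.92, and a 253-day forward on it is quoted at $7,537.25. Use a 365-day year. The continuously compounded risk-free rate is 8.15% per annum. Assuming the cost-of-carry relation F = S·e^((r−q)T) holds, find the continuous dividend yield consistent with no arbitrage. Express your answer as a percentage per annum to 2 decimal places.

From F = S·e^((r−q)T): (r − q) = ln(F/S)/T
ln(7537.25/7155.92) = ln(1.053289) = 0.051918
(r − q) = 0.051918 / (253/365) = 0.074901
q = r − ln(F/S)/T = 0.0815 − 0.074901 = 0.006599
q = 0.66%

0.66%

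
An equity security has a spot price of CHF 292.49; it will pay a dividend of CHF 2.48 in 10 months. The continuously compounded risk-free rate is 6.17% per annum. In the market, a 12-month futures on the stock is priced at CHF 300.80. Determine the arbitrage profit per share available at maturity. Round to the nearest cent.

PV(dividends) I = 2.48·e^(−0.0617·10/12) = 2.3557
Fair futures F* = (S − I)·e^(rT) = (292.49 − 2.3557)·e^0.061700 = 290.1343 × 1.063643 = 308.5993
Market CHF 300.80 < fair 308.5993: forward underpriced → reverse cash-and-carry (short the stock, invest proceeds at r, pay the dividends, go long the forward).
Profit at T = |F_mkt − F*| = |300.80 − 308.5993| = CHF 7.80 per share

CHF 7.80 per share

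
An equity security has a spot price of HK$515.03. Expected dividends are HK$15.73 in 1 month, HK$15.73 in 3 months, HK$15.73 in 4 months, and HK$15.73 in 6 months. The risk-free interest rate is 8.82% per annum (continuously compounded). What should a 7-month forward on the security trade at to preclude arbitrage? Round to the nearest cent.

PV(dividends) I = 15.73·e^(−0.0882·1/12) + 15.73·e^(−0.0882·3/12) + 15.73·e^(−0.0882·4/12) + 15.73·e^(−0.0882·6/12)
I = 15.6148 + 15.3869 + 15.2743 + 15.0514 = 61.3274
F = (S − I)·e^(rT) = (515.03 − 61.3274) · e^(0.0882·7/12)
= 453.7026 · e^0.051450 = 453.7026 × 1.052797 = HK$477.66

HK$477.66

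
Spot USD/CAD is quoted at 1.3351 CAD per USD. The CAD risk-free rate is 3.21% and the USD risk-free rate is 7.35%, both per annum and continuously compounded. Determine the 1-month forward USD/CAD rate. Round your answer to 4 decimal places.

F = S·e^((r_CAD − r_USD)T) = 1.3351 · e^((0.0321 − 0.0735) × 1/12)
= 1.3351 · e^-0.003450 = 1.3351 × 0.996556
F = 1.3305 CAD per USD

1.3305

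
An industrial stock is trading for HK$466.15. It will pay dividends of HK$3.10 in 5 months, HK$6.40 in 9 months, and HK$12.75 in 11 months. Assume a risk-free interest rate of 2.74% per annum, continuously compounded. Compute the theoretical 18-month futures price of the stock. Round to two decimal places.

HK$463.03

PV(dividends) I = 3.10·e^(−0.0274·5/12) + 6.40·e^(−0.0274·9/12) + 12.75·e^(−0.0274·11/12)
I = 3.0648 + 6.2698 + 12.4338 = 21.7684
F = (S − I)·e^(rT) = (466.15 − 21.7684) · e^(0.0274·18/12)
= 444.3816 · e^0.041100 = 444.3816 × 1.041956 = HK$463.03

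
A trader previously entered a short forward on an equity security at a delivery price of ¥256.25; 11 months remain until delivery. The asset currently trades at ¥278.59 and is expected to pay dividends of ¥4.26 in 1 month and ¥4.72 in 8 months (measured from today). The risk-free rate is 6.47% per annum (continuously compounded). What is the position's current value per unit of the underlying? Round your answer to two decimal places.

-¥28.34

PV(remaining dividends) I = 4.26·e^(−0.0647·1/12) + 4.72·e^(−0.0647·8/12) = 8.7578
Current forward F = (S − I)·e^(rT) = (278.59 − 8.7578)·e^(0.0647·11/12) = 269.8322 × 1.061102 = 286.3195
Value (long) = (F − K)·e^(−rT) = (286.3195 − 256.25) × 0.942416 = 28.3380
Short position value = −(long value) = -¥28.34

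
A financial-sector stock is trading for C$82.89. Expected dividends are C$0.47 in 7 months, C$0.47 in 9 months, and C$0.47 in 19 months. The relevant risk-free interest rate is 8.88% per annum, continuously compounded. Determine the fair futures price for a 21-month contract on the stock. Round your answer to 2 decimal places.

PV(dividends) I = 0.47·e^(−0.0888·7/12) + 0.47·e^(−0.0888·9/12) + 0.47·e^(−0.0888·19/12)
I = 0.4463 + 0.4397 + 0.4084 = 1.2944
F = (S − I)·e^(rT) = (82.89 − 1.2944) · e^(0.0888·21/12)
= 81.5956 · e^0.155400 = 81.5956 × 1.168125 = C$95.31

C$95.31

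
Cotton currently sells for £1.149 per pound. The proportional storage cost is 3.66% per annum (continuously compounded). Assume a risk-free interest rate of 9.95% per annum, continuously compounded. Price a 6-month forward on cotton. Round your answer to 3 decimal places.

£1.230 per pound

Net carry = r + u − y = 0.0995 + 0.0366 − 0.0000 = 0.1361
F = S·e^((r+u−y)T) = 1.149 · e^(0.1361 × 6/12) = 1.149 · e^0.068050
= 1.149 × 1.070419 = £1.230 per pound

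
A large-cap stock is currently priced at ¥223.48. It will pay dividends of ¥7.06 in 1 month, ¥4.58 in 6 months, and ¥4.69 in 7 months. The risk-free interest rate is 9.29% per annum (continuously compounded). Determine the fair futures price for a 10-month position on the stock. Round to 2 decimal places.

¥224.37

PV(dividends) I = 7.06·e^(−0.0929·1/12) + 4.58·e^(−0.0929·6/12) + 4.69·e^(−0.0929·7/12)
I = 7.0056 + 4.3721 + 4.4426 = 15.8203
F = (S − I)·e^(rT) = (223.48 − 15.8203) · e^(0.0929·10/12)
= 207.6597 · e^0.077417 = 207.6597 × 1.080493 = ¥224.37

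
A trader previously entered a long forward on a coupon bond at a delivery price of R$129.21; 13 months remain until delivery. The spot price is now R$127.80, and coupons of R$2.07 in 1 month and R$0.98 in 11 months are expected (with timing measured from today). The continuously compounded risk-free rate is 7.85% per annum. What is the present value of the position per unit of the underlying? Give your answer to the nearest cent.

PV(remaining coupons) I = 2.07·e^(−0.0785·1/12) + 0.98·e^(−0.0785·11/12) = 2.9685
Current forward F = (S − I)·e^(rT) = (127.80 − 2.9685)·e^(0.0785·13/12) = 124.8315 × 1.088762 = 135.9118
Value (long) = (F − K)·e^(−rT) = (135.9118 − 129.21) × 0.918474 = 6.1554
Value = R$6.16

R$6.16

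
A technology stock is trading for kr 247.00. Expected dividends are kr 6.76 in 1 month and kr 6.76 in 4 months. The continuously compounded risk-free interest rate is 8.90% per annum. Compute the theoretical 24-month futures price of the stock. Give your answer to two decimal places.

kr 279.26

PV(dividends) I = 6.76·e^(−0.0890·1/12) + 6.76·e^(−0.0890·4/12)
I = 6.7100 + 6.5624 = 13.2724
F = (S − I)·e^(rT) = (247.00 − 13.2724) · e^(0.0890·24/12)
= 233.7276 · e^0.178000 = 233.7276 × 1.194825 = kr 279.26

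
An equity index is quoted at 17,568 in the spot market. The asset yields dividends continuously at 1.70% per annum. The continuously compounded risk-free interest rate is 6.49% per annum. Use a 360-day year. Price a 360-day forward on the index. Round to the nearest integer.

18,430

F = S·e^((r − q)T) = 17568 · e^((0.0649 − 0.0170) × 360/360)
= 17568 · e^0.047900 = 17568 × 1.049066
F = 18,430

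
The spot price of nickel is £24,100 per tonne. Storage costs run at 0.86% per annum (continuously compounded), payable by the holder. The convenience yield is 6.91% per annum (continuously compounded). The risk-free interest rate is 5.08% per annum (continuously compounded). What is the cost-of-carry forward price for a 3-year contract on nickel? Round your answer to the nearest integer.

Net carry = r + u − y = 0.0508 + 0.0086 − 0.0691 = -0.0097
F = S·e^((r+u−y)T) = 24100 · e^(-0.0097 × 3) = 24100 · e^-0.029100
= 24100 × 0.971319 = £23,409 per tonne

£23,409 per tonne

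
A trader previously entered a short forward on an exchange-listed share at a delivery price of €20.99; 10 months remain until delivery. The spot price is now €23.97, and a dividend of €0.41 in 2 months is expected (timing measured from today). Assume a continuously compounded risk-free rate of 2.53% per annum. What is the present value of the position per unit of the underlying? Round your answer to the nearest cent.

PV(remaining dividends) I = 0.41·e^(−0.0253·2/12) = 0.4083
Current forward F = (S − I)·e^(rT) = (23.97 − 0.4083)·e^(0.0253·10/12) = 23.5617 × 1.021307 = 24.0637
Value (long) = (F − K)·e^(−rT) = (24.0637 − 20.99) × 0.979137 = 3.0096
Short position value = −(long value) = -€3.01

-€3.01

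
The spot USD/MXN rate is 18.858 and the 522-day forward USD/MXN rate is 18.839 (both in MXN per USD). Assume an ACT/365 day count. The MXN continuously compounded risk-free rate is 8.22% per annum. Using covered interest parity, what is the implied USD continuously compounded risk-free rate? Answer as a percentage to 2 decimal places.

8.29%

F = S·e^((r_MXN − r_USD)T) ⇒ r_USD = r_MXN − ln(F/S)/T
ln(18.839/18.858) = -0.001008; /(522/365) = -0.000705
r_USD = 0.0822 + 0.000705 = 0.082905
r_USD = 8.29%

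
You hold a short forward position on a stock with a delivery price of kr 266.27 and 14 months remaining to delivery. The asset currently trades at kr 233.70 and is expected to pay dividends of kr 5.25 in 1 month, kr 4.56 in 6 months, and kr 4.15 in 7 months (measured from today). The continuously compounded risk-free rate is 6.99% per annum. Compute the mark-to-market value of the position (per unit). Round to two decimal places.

PV(remaining dividends) I = 5.25·e^(−0.0699·1/12) + 4.56·e^(−0.0699·6/12) + 4.15·e^(−0.0699·7/12) = 13.6071
Current forward F = (S − I)·e^(rT) = (233.70 − 13.6071)·e^(0.0699·14/12) = 220.0929 × 1.084967 = 238.7935
Value (long) = (F − K)·e^(−rT) = (238.7935 − 266.27) × 0.921687 = -25.3247
Short position value = −(long value) = kr 25.32

kr 25.32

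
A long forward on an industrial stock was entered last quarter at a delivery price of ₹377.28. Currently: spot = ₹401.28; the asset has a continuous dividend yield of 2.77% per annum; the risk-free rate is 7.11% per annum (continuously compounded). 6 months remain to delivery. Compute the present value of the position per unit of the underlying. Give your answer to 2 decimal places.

₹31.66

Current fair forward for the remaining 6 months: F = S·e^((r − q)·T), (r − q) = 0.0711 − 0.0277 = 0.0434
F = 401.28 · e^(0.0434 × 6/12) = 401.28 × 1.021937 = 410.0829
Value of long forward = (F − K)·e^(−rT) = (410.0829 − 377.28) · e^(−0.0711·6/12)
= 32.8029 × 0.965074 = 31.66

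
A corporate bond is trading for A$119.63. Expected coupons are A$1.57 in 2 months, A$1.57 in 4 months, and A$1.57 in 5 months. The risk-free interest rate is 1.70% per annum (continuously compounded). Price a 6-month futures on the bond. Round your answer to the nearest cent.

A$115.93

PV(coupons) I = 1.57·e^(−0.0170·2/12) + 1.57·e^(−0.0170·4/12) + 1.57·e^(−0.0170·5/12)
I = 1.5656 + 1.5611 + 1.5589 = 4.6856
F = (S − I)·e^(rT) = (119.63 − 4.6856) · e^(0.0170·6/12)
= 114.9444 · e^0.008500 = 114.9444 × 1.008536 = A$115.93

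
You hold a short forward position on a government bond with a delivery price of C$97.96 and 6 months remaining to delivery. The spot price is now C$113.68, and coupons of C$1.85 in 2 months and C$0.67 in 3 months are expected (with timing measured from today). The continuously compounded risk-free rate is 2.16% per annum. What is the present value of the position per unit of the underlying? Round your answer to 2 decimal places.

PV(remaining coupons) I = 1.85·e^(−0.0216·2/12) + 0.67·e^(−0.0216·3/12) = 2.5097
Current forward F = (S − I)·e^(rT) = (113.68 − 2.5097)·e^(0.0216·6/12) = 111.1703 × 1.010859 = 112.3775
Value (long) = (F − K)·e^(−rT) = (112.3775 − 97.96) × 0.989258 = 14.2626
Short position value = −(long value) = -C$14.26

-C$14.26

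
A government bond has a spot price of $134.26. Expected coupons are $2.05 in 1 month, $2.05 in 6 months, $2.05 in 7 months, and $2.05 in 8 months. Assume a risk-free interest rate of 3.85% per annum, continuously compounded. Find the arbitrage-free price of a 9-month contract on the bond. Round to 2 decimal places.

PV(coupons) I = 2.05·e^(−0.0385·1/12) + 2.05·e^(−0.0385·6/12) + 2.05·e^(−0.0385·7/12) + 2.05·e^(−0.0385·8/12)
I = 2.0434 + 2.0109 + 2.0045 + 1.9981 = 8.0569
F = (S − I)·e^(rT) = (134.26 − 8.0569) · e^(0.0385·9/12)
= 126.2031 · e^0.028875 = 126.2031 × 1.029296 = $129.90

$129.90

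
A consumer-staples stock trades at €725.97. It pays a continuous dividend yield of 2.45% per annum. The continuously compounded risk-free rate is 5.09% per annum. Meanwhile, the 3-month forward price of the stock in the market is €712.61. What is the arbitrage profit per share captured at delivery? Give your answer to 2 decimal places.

Fair forward: F* = S·e^(carry·T), with carry = (r − q) = 0.0509 − 0.0245 = 0.0264
F* = 725.97 · e^(0.0264 × 3/12) = 725.97 · e^0.006600 = 725.97 × 1.006622 = €730.7774
Market €712.61 < fair €730.7774: forward underpriced → reverse cash-and-carry (short spot, go long the forward).
At maturity, profit = |F_mkt − F*| = |712.61 − 730.7774| = €18.17 per share

€18.17 per share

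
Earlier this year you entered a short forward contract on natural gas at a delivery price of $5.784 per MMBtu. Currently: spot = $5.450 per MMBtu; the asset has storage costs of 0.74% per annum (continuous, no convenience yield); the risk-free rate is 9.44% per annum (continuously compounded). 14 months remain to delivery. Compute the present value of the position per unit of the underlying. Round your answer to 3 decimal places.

-$0.316 per MMBtu

Current fair forward for the remaining 14 months: F = S·e^((r + u)·T), (r + u) = 0.0944 + 0.0074 = 0.1018
F = 5.450 · e^(0.1018 × 14/12) = 5.450 × 1.126107 = 6.1373
Value of long forward = (F − K)·e^(−rT) = (6.1373 − 5.784) · e^(−0.0944·14/12)
= 0.3533 × 0.895715 = 0.316
Short position value = −(long value) = -$0.316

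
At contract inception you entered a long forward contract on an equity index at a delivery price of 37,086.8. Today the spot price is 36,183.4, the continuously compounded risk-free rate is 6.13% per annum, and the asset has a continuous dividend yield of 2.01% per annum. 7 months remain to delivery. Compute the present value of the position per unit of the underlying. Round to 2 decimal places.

Current fair forward for the remaining 7 months: F = S·e^((r − q)·T), (r − q) = 0.0613 − 0.0201 = 0.0412
F = 36183.4 · e^(0.0412 × 7/12) = 36183.4 × 1.02432446 = 37063.5417
Value of long forward = (F − K)·e^(−rT) = (37063.5417 − 37086.8) · e^(−0.0613·7/12)
= -23.2583 × 0.96487344 = -22.44

-22.44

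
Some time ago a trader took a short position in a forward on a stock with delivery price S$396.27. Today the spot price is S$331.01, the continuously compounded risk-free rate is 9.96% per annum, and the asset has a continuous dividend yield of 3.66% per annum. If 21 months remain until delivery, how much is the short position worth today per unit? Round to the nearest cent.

S$22.41

Current fair forward for the remaining 21 months: F = S·e^((r − q)·T), (r − q) = 0.0996 − 0.0366 = 0.0630
F = 331.01 · e^(0.0630 × 21/12) = 331.01 × 1.116557 = 369.5915
Value of long forward = (F − K)·e^(−rT) = (369.5915 − 396.27) · e^(−0.0996·21/12)
= -26.6785 × 0.840045 = -22.41
Short position value = −(long value) = S$22.41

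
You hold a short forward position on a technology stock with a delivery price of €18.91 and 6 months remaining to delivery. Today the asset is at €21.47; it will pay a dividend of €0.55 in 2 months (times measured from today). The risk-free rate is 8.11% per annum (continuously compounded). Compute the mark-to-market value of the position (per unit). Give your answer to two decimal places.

PV(remaining dividends) I = 0.55·e^(−0.0811·2/12) = 0.5426
Current forward F = (S − I)·e^(rT) = (21.47 − 0.5426)·e^(0.0811·6/12) = 20.9274 × 1.041383 = 21.7934
Value (long) = (F − K)·e^(−rT) = (21.7934 − 18.91) × 0.960261 = 2.7688
Short position value = −(long value) = -€2.77

-€2.77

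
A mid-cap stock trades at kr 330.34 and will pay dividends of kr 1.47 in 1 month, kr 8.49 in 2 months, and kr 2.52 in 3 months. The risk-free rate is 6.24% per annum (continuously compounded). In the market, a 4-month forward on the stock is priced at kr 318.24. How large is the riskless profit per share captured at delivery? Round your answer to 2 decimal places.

PV(dividends) I = 1.47·e^(−0.0624·1/12) + 8.49·e^(−0.0624·2/12) + 2.52·e^(−0.0624·3/12) = 12.3455
Fair forward F* = (S − I)·e^(rT) = (330.34 − 12.3455)·e^0.020800 = 317.9945 × 1.021018 = 324.6781
Market kr 318.24 < fair 324.6781: forward underpriced → reverse cash-and-carry (short the stock, invest proceeds at r, pay the dividends, go long the forward).
Profit at T = |F_mkt − F*| = |318.24 − 324.6781| = kr 6.44 per share

kr 6.44 per share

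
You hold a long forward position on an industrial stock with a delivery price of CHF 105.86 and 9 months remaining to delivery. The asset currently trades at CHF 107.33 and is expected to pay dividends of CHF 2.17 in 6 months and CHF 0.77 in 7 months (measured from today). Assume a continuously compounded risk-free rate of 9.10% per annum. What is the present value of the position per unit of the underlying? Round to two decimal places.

PV(remaining dividends) I = 2.17·e^(−0.0910·6/12) + 0.77·e^(−0.0910·7/12) = 2.8037
Current forward F = (S − I)·e^(rT) = (107.33 − 2.8037)·e^(0.0910·9/12) = 104.5263 × 1.070633 = 111.9093
Value (long) = (F − K)·e^(−rT) = (111.9093 − 105.86) × 0.934027 = 5.6502
Value = CHF 5.65

CHF 5.65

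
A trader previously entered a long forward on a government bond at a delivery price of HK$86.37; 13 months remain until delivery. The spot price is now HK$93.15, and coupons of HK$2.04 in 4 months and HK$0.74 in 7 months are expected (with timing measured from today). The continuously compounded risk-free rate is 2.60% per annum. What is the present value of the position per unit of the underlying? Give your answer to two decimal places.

PV(remaining coupons) I = 2.04·e^(−0.0260·4/12) + 0.74·e^(−0.0260·7/12) = 2.7513
Current forward F = (S − I)·e^(rT) = (93.15 − 2.7513)·e^(0.0260·13/12) = 90.3987 × 1.028567 = 92.9811
Value (long) = (F − K)·e^(−rT) = (92.9811 − 86.37) × 0.972226 = 6.4275
Value = HK$6.43

HK$6.43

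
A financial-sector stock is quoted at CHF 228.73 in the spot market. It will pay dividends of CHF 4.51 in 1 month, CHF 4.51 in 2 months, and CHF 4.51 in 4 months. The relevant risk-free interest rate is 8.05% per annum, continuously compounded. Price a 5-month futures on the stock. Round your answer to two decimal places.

PV(dividends) I = 4.51·e^(−0.0805·1/12) + 4.51·e^(−0.0805·2/12) + 4.51·e^(−0.0805·4/12)
I = 4.4798 + 4.4499 + 4.3906 = 13.3203
F = (S − I)·e^(rT) = (228.73 − 13.3203) · e^(0.0805·5/12)
= 215.4097 · e^0.033542 = 215.4097 × 1.034111 = CHF 222.76

CHF 222.76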